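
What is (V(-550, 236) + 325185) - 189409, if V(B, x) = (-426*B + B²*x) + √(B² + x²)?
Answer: 71760076 + 2*√89549 ≈ 7.1761e+7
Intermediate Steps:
V(B, x) = √(B² + x²) - 426*B + x*B² (V(B, x) = (-426*B + x*B²) + √(B² + x²) = √(B² + x²) - 426*B + x*B²)
(V(-550, 236) + 325185) - 189409 = ((√((-550)² + 236²) - 426*(-550) + 236*(-550)²) + 325185) - 189409 = ((√(302500 + 55696) + 234300 + 236*302500) + 325185) - 189409 = ((√358196 + 234300 + 71390000) + 325185) - 189409 = ((2*√89549 + 234300 + 71390000) + 325185) - 189409 = ((71624300 + 2*√89549) + 325185) - 189409 = (71949485 + 2*√89549) - 189409 = 71760076 + 2*√89549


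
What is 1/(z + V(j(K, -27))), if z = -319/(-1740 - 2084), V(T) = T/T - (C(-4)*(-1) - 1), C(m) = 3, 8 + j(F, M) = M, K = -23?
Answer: 3824/19439 ≈ 0.19672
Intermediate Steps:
j(F, M) = -8 + M
V(T) = 5 (V(T) = T/T - (3*(-1) - 1) = 1 - (-3 - 1) = 1 - 1*(-4) = 1 + 4 = 5)
z = 319/3824 (z = -319/(-3824) = -1/3824*(-319) = 319/3824 ≈ 0.083421)
1/(z + V(j(K, -27))) = 1/(319/3824 + 5) = 1/(19439/3824) = 3824/19439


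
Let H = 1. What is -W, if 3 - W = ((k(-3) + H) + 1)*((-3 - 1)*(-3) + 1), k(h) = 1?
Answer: 36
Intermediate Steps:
W = -36 (W = 3 - ((1 + 1) + 1)*((-3 - 1)*(-3) + 1) = 3 - (2 + 1)*(-4*(-3) + 1) = 3 - 3*(12 + 1) = 3 - 3*13 = 3 - 1*39 = 3 - 39 = -36)
-W = -1*(-36) = 36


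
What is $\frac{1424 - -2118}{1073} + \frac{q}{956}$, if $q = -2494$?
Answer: $\frac{355045}{512894} \approx 0.69224$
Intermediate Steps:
$\frac{1424 - -2118}{1073} + \frac{q}{956} = \frac{1424 - -2118}{1073} - \frac{2494}{956} = \left(1424 + 2118\right) \frac{1}{1073} - \frac{1247}{478} = 3542 \cdot \frac{1}{1073} - \frac{1247}{478} = \frac{3542}{1073} - \frac{1247}{478} = \frac{355045}{512894}$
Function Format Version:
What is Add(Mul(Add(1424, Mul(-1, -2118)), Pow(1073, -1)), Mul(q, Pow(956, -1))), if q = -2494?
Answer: Rational(355045, 512894) ≈ 0.69224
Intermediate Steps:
Add(Mul(Add(1424, Mul(-1, -2118)), Pow(1073, -1)), Mul(q, Pow(956, -1))) = Add(Mul(Add(1424, Mul(-1, -2118)), Pow(1073, -1)), Mul(-2494, Pow(956, -1))) = Add(Mul(Add(1424, 2118), Rational(1, 1073)), Mul(-2494, Rational(1, 956))) = Add(Mul(3542, Rational(1, 1073)), Rational(-1247, 478)) = Add(Rational(3542, 1073), Rational(-1247, 478)) = Rational(355045, 512894)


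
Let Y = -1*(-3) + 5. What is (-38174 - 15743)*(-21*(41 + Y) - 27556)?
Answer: 1541217445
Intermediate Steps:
Y = 8 (Y = 3 + 5 = 8)
(-38174 - 15743)*(-21*(41 + Y) - 27556) = (-38174 - 15743)*(-21*(41 + 8) - 27556) = -53917*(-21*49 - 27556) = -53917*(-1029 - 27556) = -53917*(-28585) = 1541217445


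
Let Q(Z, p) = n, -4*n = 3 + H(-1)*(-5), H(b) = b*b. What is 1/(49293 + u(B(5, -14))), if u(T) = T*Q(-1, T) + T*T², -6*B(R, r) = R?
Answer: 216/10647073 ≈ 2.0287e-5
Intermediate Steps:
H(b) = b²
n = ½ (n = -(3 + (-1)²*(-5))/4 = -(3 + 1*(-5))/4 = -(3 - 5)/4 = -¼*(-2) = ½ ≈ 0.50000)
Q(Z, p) = ½
B(R, r) = -R/6
u(T) = T³ + T/2 (u(T) = T*(½) + T*T² = T/2 + T³ = T³ + T/2)
1/(49293 + u(B(5, -14))) = 1/(49293 + ((-⅙*5)³ + (-⅙*5)/2)) = 1/(49293 + ((-⅚)³ + (½)*(-⅚))) = 1/(49293 + (-125/216 - 5/12)) = 1/(49293 - 215/216) = 1/(10647073/216) = 216/10647073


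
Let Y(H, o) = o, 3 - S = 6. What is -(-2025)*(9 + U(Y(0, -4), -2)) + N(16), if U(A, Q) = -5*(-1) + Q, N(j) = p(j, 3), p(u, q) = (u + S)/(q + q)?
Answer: 145813/6 ≈ 24302.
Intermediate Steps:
S = -3 (S = 3 - 1*6 = 3 - 6 = -3)
p(u, q) = (-3 + u)/(2*q) (p(u, q) = (u - 3)/(q + q) = (-3 + u)/((2*q)) = (-3 + u)*(1/(2*q)) = (-3 + u)/(2*q))
N(j) = -1/2 + j/6 (N(j) = (1/2)*(-3 + j)/3 = (1/2)*(1/3)*(-3 + j) = -1/2 + j/6)
U(A, Q) = 5 + Q
-(-2025)*(9 + U(Y(0, -4), -2)) + N(16) = -(-2025)*(9 + (5 - 2)) + (-1/2 + (1/6)*16) = -(-2025)*(9 + 3) + (-1/2 + 8/3) = -(-2025)*12 + 13/6 = -405*(-60) + 13/6 = 24300 + 13/6 = 145813/6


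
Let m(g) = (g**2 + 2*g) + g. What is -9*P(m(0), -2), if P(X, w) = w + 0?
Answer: 18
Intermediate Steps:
m(g) = g**2 + 3*g
P(X, w) = w
-9*P(m(0), -2) = -9*(-2) = 18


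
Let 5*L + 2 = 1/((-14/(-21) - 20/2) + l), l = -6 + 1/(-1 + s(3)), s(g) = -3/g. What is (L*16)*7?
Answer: -21952/475 ≈ -46.215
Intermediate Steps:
l = -13/2 (l = -6 + 1/(-1 - 3/3) = -6 + 1/(-1 - 3*⅓) = -6 + 1/(-1 - 1) = -6 + 1/(-2) = -6 - ½ = -13/2 ≈ -6.5000)
L = -196/475 (L = -⅖ + 1/(5*((-14/(-21) - 20/2) - 13/2)) = -⅖ + 1/(5*((-14*(-1/21) - 20*½) - 13/2)) = -⅖ + 1/(5*((⅔ - 10) - 13/2)) = -⅖ + 1/(5*(-28/3 - 13/2)) = -⅖ + 1/(5*(-95/6)) = -⅖ + (⅕)*(-6/95) = -⅖ - 6/475 = -196/475 ≈ -0.41263)
(L*16)*7 = -196/475*16*7 = -3136/475*7 = -21952/475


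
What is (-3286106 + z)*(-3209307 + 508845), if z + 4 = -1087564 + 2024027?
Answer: 6345132436914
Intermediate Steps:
z = 936459 (z = -4 + (-1087564 + 2024027) = -4 + 936463 = 936459)
(-3286106 + z)*(-3209307 + 508845) = (-3286106 + 936459)*(-3209307 + 508845) = -2349647*(-2700462) = 6345132436914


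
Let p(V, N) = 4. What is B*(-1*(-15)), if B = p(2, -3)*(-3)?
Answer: -180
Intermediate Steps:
B = -12 (B = 4*(-3) = -12)
B*(-1*(-15)) = -(-12)*(-15) = -12*15 = -180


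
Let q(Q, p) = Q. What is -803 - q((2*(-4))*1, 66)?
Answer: -795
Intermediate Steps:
-803 - q((2*(-4))*1, 66) = -803 - 2*(-4) = -803 - (-8) = -803 - 1*(-8) = -803 + 8 = -795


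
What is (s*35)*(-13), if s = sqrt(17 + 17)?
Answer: -455*sqrt(34) ≈ -2653.1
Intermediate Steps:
s = sqrt(34) ≈ 5.8309
(s*35)*(-13) = (sqrt(34)*35)*(-13) = (35*sqrt(34))*(-13) = -455*sqrt(34)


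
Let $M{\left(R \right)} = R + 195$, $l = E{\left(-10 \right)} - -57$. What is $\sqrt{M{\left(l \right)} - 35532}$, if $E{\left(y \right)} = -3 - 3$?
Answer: $i \sqrt{35286} \approx 187.85 i$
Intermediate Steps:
$E{\left(y \right)} = -6$ ($E{\left(y \right)} = -3 - 3 = -6$)
$l = 51$ ($l = -6 - -57 = -6 + 57 = 51$)
$M{\left(R \right)} = 195 + R$
$\sqrt{M{\left(l \right)} - 35532} = \sqrt{\left(195 + 51\right) - 35532} = \sqrt{246 - 35532} = \sqrt{-35286} = i \sqrt{35286}$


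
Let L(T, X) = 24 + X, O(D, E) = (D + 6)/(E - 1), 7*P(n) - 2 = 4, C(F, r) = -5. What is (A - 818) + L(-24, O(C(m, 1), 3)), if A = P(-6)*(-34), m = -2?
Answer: -11517/14 ≈ -822.64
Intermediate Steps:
P(n) = 6/7 (P(n) = 2/7 + (1/7)*4 = 2/7 + 4/7 = 6/7)
A = -204/7 (A = (6/7)*(-34) = -204/7 ≈ -29.143)
O(D, E) = (6 + D)/(-1 + E)
(A - 818) + L(-24, O(C(m, 1), 3)) = (-204/7 - 818) + (24 + (6 - 5)/(-1 + 3)) = -5930/7 + (24 + 1/2) = -5930/7 + 49/2 = -11517/14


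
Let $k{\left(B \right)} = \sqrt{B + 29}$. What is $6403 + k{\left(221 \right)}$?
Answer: $6403 + 5 \sqrt{10} \approx 6418.8$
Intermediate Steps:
$k{\left(B \right)} = \sqrt{29 + B}$
$6403 + k{\left(221 \right)} = 6403 + \sqrt{29 + 221} = 6403 + \sqrt{250} = 6403 + 5 \sqrt{10}$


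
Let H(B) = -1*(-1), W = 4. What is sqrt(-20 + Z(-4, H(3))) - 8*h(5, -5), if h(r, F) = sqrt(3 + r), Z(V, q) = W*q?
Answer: -16*sqrt(2) + 4*I ≈ -22.627 + 4.0*I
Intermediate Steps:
H(B) = 1
Z(V, q) = 4*q
sqrt(-20 + Z(-4, H(3))) - 8*h(5, -5) = sqrt(-20 + 4*1) - 8*sqrt(3 + 5) = sqrt(-20 + 4) - 16*sqrt(2) = sqrt(-16) - 16*sqrt(2) = 4*I - 16*sqrt(2) = -16*sqrt(2) + 4*I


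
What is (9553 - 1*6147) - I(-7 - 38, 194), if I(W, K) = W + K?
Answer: 3257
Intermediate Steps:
I(W, K) = K + W
(9553 - 1*6147) - I(-7 - 38, 194) = (9553 - 1*6147) - (194 + (-7 - 38)) = (9553 - 6147) - (194 - 45) = 3406 - 1*149 = 3406 - 149 = 3257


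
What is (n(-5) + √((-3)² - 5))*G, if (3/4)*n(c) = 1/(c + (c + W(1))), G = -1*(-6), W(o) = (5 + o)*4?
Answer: 88/7 ≈ 12.571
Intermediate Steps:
W(o) = 20 + 4*o
G = 6
n(c) = 4/(3*(24 + 2*c)) (n(c) = 4/(3*(c + (c + (20 + 4*1)))) = 4/(3*(c + (c + (20 + 4)))) = 4/(3*(c + (c + 24))) = 4/(3*(c + (24 + c))) = 4/(3*(24 + 2*c)))
(n(-5) + √((-3)² - 5))*G = (2/(3*(12 - 5)) + √((-3)² - 5))*6 = ((⅔)/7 + √(9 - 5))*6 = ((⅔)*(⅐) + √4)*6 = (2/21 + 2)*6 = (44/21)*6 = 88/7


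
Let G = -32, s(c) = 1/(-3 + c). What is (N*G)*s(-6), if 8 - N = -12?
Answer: 640/9 ≈ 71.111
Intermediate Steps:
N = 20 (N = 8 - 1*(-12) = 8 + 12 = 20)
(N*G)*s(-6) = (20*(-32))/(-3 - 6) = -640/(-9) = -640*(-⅑) = 640/9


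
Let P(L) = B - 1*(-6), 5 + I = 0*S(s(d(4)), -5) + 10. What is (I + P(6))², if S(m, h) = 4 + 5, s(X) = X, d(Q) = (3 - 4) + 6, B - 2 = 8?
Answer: 441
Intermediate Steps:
B = 10 (B = 2 + 8 = 10)
d(Q) = 5 (d(Q) = -1 + 6 = 5)
S(m, h) = 9
I = 5 (I = -5 + (0*9 + 10) = -5 + (0 + 10) = -5 + 10 = 5)
P(L) = 16 (P(L) = 10 - 1*(-6) = 10 + 6 = 16)
(I + P(6))² = (5 + 16)² = 21² = 441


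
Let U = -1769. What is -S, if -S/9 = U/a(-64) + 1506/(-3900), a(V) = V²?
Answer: -9800757/1331200 ≈ -7.3624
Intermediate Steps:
S = 9800757/1331200 (S = -9*(-1769/((-64)²) + 1506/(-3900)) = -9*(-1769/4096 + 1506*(-1/3900)) = -9*(-1769*1/4096 - 251/650) = -9*(-1769/4096 - 251/650) = -9*(-1088973/1331200) = 9800757/1331200 ≈ 7.3624)
-S = -1*9800757/1331200 = -9800757/1331200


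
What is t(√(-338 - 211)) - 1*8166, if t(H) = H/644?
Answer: -8166 + 3*I*√61/644 ≈ -8166.0 + 0.036383*I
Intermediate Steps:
t(H) = H/644 (t(H) = H*(1/644) = H/644)
t(√(-338 - 211)) - 1*8166 = √(-338 - 211)/644 - 1*8166 = √(-549)/644 - 8166 = (3*I*√61)/644 - 8166 = 3*I*√61/644 - 8166 = -8166 + 3*I*√61/644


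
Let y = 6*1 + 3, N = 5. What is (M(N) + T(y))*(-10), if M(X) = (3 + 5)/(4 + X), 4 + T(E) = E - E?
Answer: 280/9 ≈ 31.111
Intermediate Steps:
y = 9 (y = 6 + 3 = 9)
T(E) = -4 (T(E) = -4 + (E - E) = -4 + 0 = -4)
M(X) = 8/(4 + X)
(M(N) + T(y))*(-10) = (8/(4 + 5) - 4)*(-10) = (8/9 - 4)*(-10) = -28/9*(-10) = 280/9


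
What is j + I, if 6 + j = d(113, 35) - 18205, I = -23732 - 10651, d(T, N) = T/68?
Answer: -3576279/68 ≈ -52592.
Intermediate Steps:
d(T, N) = T/68 (d(T, N) = T*(1/68) = T/68)
I = -34383
j = -1238235/68 (j = -6 + ((1/68)*113 - 18205) = -6 + (113/68 - 18205) = -6 - 1237827/68 = -1238235/68 ≈ -18209.)
j + I = -1238235/68 - 34383 = -3576279/68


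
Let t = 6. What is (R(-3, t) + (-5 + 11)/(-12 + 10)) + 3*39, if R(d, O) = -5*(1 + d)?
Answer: 124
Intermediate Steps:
R(d, O) = -5 - 5*d
(R(-3, t) + (-5 + 11)/(-12 + 10)) + 3*39 = ((-5 - 5*(-3)) + (-5 + 11)/(-12 + 10)) + 3*39 = ((-5 + 15) + 6/(-2)) + 117 = (10 + 6*(-½)) + 117 = (10 - 3) + 117 = 7 + 117 = 124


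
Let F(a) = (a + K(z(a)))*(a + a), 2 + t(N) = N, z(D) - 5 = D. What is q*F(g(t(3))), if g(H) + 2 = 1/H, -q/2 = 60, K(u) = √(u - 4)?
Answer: -240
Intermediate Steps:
z(D) = 5 + D
t(N) = -2 + N
K(u) = √(-4 + u)
q = -120 (q = -2*60 = -120)
g(H) = -2 + 1/H
F(a) = 2*a*(a + √(1 + a)) (F(a) = (a + √(-4 + (5 + a)))*(a + a) = (a + √(1 + a))*(2*a) = 2*a*(a + √(1 + a)))
q*F(g(t(3))) = -240*(-2 + 1/(-2 + 3))*((-2 + 1/(-2 + 3)) + √(1 + (-2 + 1/(-2 + 3)))) = -240*(-2 + 1/1)*((-2 + 1/1) + √(1 + (-2 + 1/1))) = -240*(-2 + 1)*((-2 + 1) + √(1 + (-2 + 1))) = -240*(-1)*(-1 + √(1 - 1)) = -240*(-1)*(-1 + √0) = -240*(-1)*(-1 + 0) = -240*(-1)*(-1) = -120*2 = -240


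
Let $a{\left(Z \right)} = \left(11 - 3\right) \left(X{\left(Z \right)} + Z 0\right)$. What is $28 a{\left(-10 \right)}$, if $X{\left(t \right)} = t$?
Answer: $-2240$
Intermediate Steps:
$a{\left(Z \right)} = 8 Z$ ($a{\left(Z \right)} = \left(11 - 3\right) \left(Z + Z 0\right) = 8 \left(Z + 0\right) = 8 Z$)
$28 a{\left(-10 \right)} = 28 \cdot 8 \left(-10\right) = 28 \left(-80\right) = -2240$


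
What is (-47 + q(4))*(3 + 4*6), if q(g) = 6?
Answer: -1107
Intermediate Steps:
(-47 + q(4))*(3 + 4*6) = (-47 + 6)*(3 + 4*6) = -41*(3 + 24) = -41*27 = -1107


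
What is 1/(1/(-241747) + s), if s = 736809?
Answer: 241747/178121365322 ≈ 1.3572e-6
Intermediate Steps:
1/(1/(-241747) + s) = 1/(1/(-241747) + 736809) = 1/(-1/241747 + 736809) = 1/(178121365322/241747) = 241747/178121365322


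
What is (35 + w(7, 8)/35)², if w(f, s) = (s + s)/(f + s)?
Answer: 338228881/275625 ≈ 1227.1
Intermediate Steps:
w(f, s) = 2*s/(f + s) (w(f, s) = (2*s)/(f + s) = 2*s/(f + s))
(35 + w(7, 8)/35)² = (35 + (2*8/(7 + 8))/35)² = (35 + (2*8/15)*(1/35))² = (35 + (2*8*(1/15))*(1/35))² = (35 + (16/15)*(1/35))² = (35 + 16/525)² = (18391/525)² = 338228881/275625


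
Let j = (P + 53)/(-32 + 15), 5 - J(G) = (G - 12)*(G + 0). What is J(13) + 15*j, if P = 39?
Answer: -1516/17 ≈ -89.177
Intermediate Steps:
J(G) = 5 - G*(-12 + G) (J(G) = 5 - (G - 12)*(G + 0) = 5 - (-12 + G)*G = 5 - G*(-12 + G))
j = -92/17 (j = (39 + 53)/(-32 + 15) = 92/(-17) = 92*(-1/17) = -92/17 ≈ -5.4118)
J(13) + 15*j = (5 - 1*13² + 12*13) + 15*(-92/17) = (5 - 1*169 + 156) - 1380/17 = (5 - 169 + 156) - 1380/17 = -8 - 1380/17 = -1516/17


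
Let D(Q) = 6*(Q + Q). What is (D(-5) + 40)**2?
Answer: 400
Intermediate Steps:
D(Q) = 12*Q (D(Q) = 6*(2*Q) = 12*Q)
(D(-5) + 40)**2 = (12*(-5) + 40)**2 = (-60 + 40)**2 = (-20)**2 = 400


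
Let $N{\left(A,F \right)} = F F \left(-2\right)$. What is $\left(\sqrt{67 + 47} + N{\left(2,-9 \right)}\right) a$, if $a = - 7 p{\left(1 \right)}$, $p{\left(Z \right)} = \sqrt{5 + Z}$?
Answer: $7 \sqrt{6} \left(162 - \sqrt{114}\right) \approx 2594.6$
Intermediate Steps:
$a = - 7 \sqrt{6}$ ($a = - 7 \sqrt{5 + 1} = - 7 \sqrt{6} \approx -17.146$)
$N{\left(A,F \right)} = - 2 F^{2}$ ($N{\left(A,F \right)} = F^{2} \left(-2\right) = - 2 F^{2}$)
$\left(\sqrt{67 + 47} + N{\left(2,-9 \right)}\right) a = \left(\sqrt{67 + 47} - 2 \left(-9\right)^{2}\right) \left(- 7 \sqrt{6}\right) = \left(\sqrt{114} - 162\right) \left(- 7 \sqrt{6}\right) = \left(-162 + \sqrt{114}\right) \left(- 7 \sqrt{6}\right) = - 7 \sqrt{6} \left(-162 + \sqrt{114}\right)$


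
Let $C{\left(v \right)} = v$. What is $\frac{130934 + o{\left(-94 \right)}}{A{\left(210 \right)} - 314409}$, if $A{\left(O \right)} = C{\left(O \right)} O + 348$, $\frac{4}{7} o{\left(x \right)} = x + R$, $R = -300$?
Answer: $- \frac{260489}{539922} \approx -0.48246$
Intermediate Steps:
$o{\left(x \right)} = -525 + \frac{7 x}{4}$ ($o{\left(x \right)} = \frac{7 \left(x - 300\right)}{4} = \frac{7 \left(-300 + x\right)}{4} = -525 + \frac{7 x}{4}$)
$A{\left(O \right)} = 348 + O^{2}$ ($A{\left(O \right)} = O O + 348 = O^{2} + 348 = 348 + O^{2}$)
$\frac{130934 + o{\left(-94 \right)}}{A{\left(210 \right)} - 314409} = \frac{130934 + \left(-525 + \frac{7}{4} \left(-94\right)\right)}{\left(348 + 210^{2}\right) - 314409} = \frac{130934 - \frac{1379}{2}}{\left(348 + 44100\right) - 314409} = \frac{130934 - \frac{1379}{2}}{44448 - 314409} = \frac{260489}{2 \left(-269961\right)} = \frac{260489}{2} \left(- \frac{1}{269961}\right) = - \frac{260489}{539922}$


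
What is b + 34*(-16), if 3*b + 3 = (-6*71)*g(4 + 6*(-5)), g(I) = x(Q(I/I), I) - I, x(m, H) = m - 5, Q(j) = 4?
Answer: -4095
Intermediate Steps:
x(m, H) = -5 + m
g(I) = -1 - I (g(I) = (-5 + 4) - I = -1 - I)
b = -3551 (b = -1 + ((-6*71)*(-1 - (4 + 6*(-5))))/3 = -1 + (-426*(-1 - (4 - 30)))/3 = -1 + (-426*(-1 - 1*(-26)))/3 = -1 + (-426*(-1 + 26))/3 = -1 + (-426*25)/3 = -1 + (1/3)*(-10650) = -1 - 3550 = -3551)
b + 34*(-16) = -3551 + 34*(-16) = -3551 - 544 = -4095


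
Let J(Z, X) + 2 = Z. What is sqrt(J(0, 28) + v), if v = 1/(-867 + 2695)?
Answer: I*sqrt(1670335)/914 ≈ 1.414*I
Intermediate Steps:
J(Z, X) = -2 + Z
v = 1/1828 ≈ 0.00054705
sqrt(J(0, 28) + v) = sqrt((-2 + 0) + 1/1828) = sqrt(-2 + 1/1828) = sqrt(-3655/1828) = I*sqrt(1670335)/914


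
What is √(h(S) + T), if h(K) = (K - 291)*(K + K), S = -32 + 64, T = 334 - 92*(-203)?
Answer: √2434 ≈ 49.336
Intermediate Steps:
T = 19010 (T = 334 + 18676 = 19010)
S = 32
h(K) = 2*K*(-291 + K) (h(K) = (-291 + K)*(2*K) = 2*K*(-291 + K))
√(h(S) + T) = √(2*32*(-291 + 32) + 19010) = √(2*32*(-259) + 19010) = √(-16576 + 19010) = √2434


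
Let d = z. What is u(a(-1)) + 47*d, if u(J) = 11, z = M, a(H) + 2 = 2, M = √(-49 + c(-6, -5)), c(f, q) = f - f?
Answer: 11 + 329*I ≈ 11.0 + 329.0*I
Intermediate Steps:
c(f, q) = 0
M = 7*I (M = √(-49 + 0) = √(-49) = 7*I ≈ 7.0*I)
a(H) = 0 (a(H) = -2 + 2 = 0)
z = 7*I ≈ 7.0*I
d = 7*I ≈ 7.0*I
u(a(-1)) + 47*d = 11 + 47*(7*I) = 11 + 329*I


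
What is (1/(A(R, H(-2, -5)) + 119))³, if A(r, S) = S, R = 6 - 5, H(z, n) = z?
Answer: 1/1601613 ≈ 6.2437e-7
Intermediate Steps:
R = 1
(1/(A(R, H(-2, -5)) + 119))³ = (1/(-2 + 119))³ = (1/117)³ = 1/1601613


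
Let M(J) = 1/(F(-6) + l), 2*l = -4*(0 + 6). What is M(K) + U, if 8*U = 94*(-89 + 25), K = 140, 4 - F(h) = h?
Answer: -1505/2 ≈ -752.50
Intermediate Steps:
F(h) = 4 - h
l = -12 (l = (-4*(0 + 6))/2 = (-4*6)/2 = (1/2)*(-24) = -12)
M(J) = -1/2 (M(J) = 1/((4 - 1*(-6)) - 12) = 1/((4 + 6) - 12) = 1/(10 - 12) = 1/(-2) = -1/2)
U = -752 (U = (94*(-89 + 25))/8 = (94*(-64))/8 = (1/8)*(-6016) = -752)
M(K) + U = -1/2 - 752 = -1505/2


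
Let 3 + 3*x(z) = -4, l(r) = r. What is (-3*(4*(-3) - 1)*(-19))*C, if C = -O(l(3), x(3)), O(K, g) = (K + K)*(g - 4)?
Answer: -28158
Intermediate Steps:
x(z) = -7/3 (x(z) = -1 + (⅓)*(-4) = -1 - 4/3 = -7/3)
O(K, g) = 2*K*(-4 + g) (O(K, g) = (2*K)*(-4 + g) = 2*K*(-4 + g))
C = 38 (C = -2*3*(-4 - 7/3) = -2*3*(-19)/3 = -1*(-38) = 38)
(-3*(4*(-3) - 1)*(-19))*C = (-3*(4*(-3) - 1)*(-19))*38 = (-3*(-12 - 1)*(-19))*38 = (-3*(-13)*(-19))*38 = (39*(-19))*38 = -741*38 = -28158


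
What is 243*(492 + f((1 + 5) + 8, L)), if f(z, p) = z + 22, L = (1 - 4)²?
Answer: 128304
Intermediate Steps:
L = 9 (L = (-3)² = 9)
f(z, p) = 22 + z
243*(492 + f((1 + 5) + 8, L)) = 243*(492 + (22 + ((1 + 5) + 8))) = 243*(492 + (22 + (6 + 8))) = 243*(492 + (22 + 14)) = 243*(492 + 36) = 243*528 = 128304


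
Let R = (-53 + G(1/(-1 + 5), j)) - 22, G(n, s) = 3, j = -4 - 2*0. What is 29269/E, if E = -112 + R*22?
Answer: -29269/1696 ≈ -17.258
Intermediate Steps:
j = -4 (j = -4 + 0 = -4)
R = -72 (R = (-53 + 3) - 22 = -50 - 22 = -72)
E = -1696 (E = -112 - 72*22 = -112 - 1584 = -1696)
29269/E = 29269/(-1696) = 29269*(-1/1696) = -29269/1696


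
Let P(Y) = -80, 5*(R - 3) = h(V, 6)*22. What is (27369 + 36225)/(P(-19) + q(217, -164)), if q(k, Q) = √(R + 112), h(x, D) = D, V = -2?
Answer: -2826400/3477 - 7066*√3535/3477 ≈ -933.71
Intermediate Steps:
R = 147/5 (R = 3 + (6*22)/5 = 3 + (⅕)*132 = 3 + 132/5 = 147/5 ≈ 29.400)
q(k, Q) = √3535/5 (q(k, Q) = √(147/5 + 112) = √(707/5) = √3535/5)
(27369 + 36225)/(P(-19) + q(217, -164)) = (27369 + 36225)/(-80 + √3535/5) = 63594/(-80 + √3535/5)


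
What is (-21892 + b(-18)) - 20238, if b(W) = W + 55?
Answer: -42093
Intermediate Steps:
b(W) = 55 + W
(-21892 + b(-18)) - 20238 = (-21892 + (55 - 18)) - 20238 = (-21892 + 37) - 20238 = -21855 - 20238 = -42093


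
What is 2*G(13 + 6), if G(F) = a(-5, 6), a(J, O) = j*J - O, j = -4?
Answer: 28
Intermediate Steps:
a(J, O) = -O - 4*J (a(J, O) = -4*J - O = -O - 4*J)
G(F) = 14 (G(F) = -1*6 - 4*(-5) = -6 + 20 = 14)
2*G(13 + 6) = 2*14 = 28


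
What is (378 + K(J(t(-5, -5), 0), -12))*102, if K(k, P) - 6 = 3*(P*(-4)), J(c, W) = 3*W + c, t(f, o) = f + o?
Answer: 53856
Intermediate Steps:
J(c, W) = c + 3*W
K(k, P) = 6 - 12*P (K(k, P) = 6 + 3*(P*(-4)) = 6 + 3*(-4*P) = 6 - 12*P)
(378 + K(J(t(-5, -5), 0), -12))*102 = (378 + (6 - 12*(-12)))*102 = (378 + (6 + 144))*102 = (378 + 150)*102 = 528*102 = 53856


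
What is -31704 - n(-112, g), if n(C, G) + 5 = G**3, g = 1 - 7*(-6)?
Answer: -111206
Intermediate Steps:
g = 43 (g = 1 + 42 = 43)
n(C, G) = -5 + G**3
-31704 - n(-112, g) = -31704 - (-5 + 43**3) = -31704 - (-5 + 79507) = -31704 - 1*79502 = -31704 - 79502 = -111206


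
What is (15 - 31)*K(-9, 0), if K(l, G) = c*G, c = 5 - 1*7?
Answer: 0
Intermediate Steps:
c = -2 (c = 5 - 7 = -2)
K(l, G) = -2*G
(15 - 31)*K(-9, 0) = (15 - 31)*(-2*0) = -16*0 = 0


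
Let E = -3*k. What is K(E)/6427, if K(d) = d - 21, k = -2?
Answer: -15/6427 ≈ -0.0023339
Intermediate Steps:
E = 6 (E = -3*(-2) = 6)
K(d) = -21 + d
K(E)/6427 = (-21 + 6)/6427 = -15*1/6427 = -15/6427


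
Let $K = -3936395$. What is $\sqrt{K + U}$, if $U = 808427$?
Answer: $12 i \sqrt{21722} \approx 1768.6 i$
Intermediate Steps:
$\sqrt{K + U} = \sqrt{-3936395 + 808427} = \sqrt{-3127968} = 12 i \sqrt{21722}$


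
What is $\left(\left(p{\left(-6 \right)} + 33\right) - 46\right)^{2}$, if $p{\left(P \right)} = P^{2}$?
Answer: $529$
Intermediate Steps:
$\left(\left(p{\left(-6 \right)} + 33\right) - 46\right)^{2} = \left(\left(\left(-6\right)^{2} + 33\right) - 46\right)^{2} = \left(\left(36 + 33\right) - 46\right)^{2} = \left(69 - 46\right)^{2} = 23^{2} = 529$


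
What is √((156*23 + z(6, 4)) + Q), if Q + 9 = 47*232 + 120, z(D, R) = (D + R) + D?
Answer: √14619 ≈ 120.91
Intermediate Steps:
z(D, R) = R + 2*D
Q = 11015 (Q = -9 + (47*232 + 120) = -9 + (10904 + 120) = -9 + 11024 = 11015)
√((156*23 + z(6, 4)) + Q) = √((156*23 + (4 + 2*6)) + 11015) = √((3588 + (4 + 12)) + 11015) = √((3588 + 16) + 11015) = √(3604 + 11015) = √14619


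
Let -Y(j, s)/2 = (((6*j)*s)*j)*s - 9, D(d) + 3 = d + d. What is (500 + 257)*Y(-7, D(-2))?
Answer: -21797058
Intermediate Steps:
D(d) = -3 + 2*d (D(d) = -3 + (d + d) = -3 + 2*d)
Y(j, s) = 18 - 12*j**2*s**2 (Y(j, s) = -2*((((6*j)*s)*j)*s - 9) = -2*(((6*j*s)*j)*s - 9) = -2*((6*s*j**2)*s - 9) = -2*(6*j**2*s**2 - 9) = -2*(-9 + 6*j**2*s**2) = 18 - 12*j**2*s**2)
(500 + 257)*Y(-7, D(-2)) = (500 + 257)*(18 - 12*(-7)**2*(-3 + 2*(-2))**2) = 757*(18 - 12*49*(-3 - 4)**2) = 757*(18 - 12*49*(-7)**2) = 757*(18 - 12*49*49) = 757*(18 - 28812) = 757*(-28794) = -21797058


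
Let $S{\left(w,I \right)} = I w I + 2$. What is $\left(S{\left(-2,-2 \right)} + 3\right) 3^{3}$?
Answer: $-81$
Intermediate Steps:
$S{\left(w,I \right)} = 2 + w I^{2}$ ($S{\left(w,I \right)} = w I^{2} + 2 = 2 + w I^{2}$)
$\left(S{\left(-2,-2 \right)} + 3\right) 3^{3} = \left(\left(2 - 2 \left(-2\right)^{2}\right) + 3\right) 3^{3} = \left(\left(2 - 8\right) + 3\right) 27 = \left(-6 + 3\right) 27 = \left(-3\right) 27 = -81$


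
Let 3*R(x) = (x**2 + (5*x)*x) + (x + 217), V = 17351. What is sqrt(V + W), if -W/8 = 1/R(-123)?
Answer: 23*sqrt(16926641153)/22717 ≈ 131.72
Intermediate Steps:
R(x) = 217/3 + 2*x**2 + x/3 (R(x) = ((x**2 + (5*x)*x) + (x + 217))/3 = ((x**2 + 5*x**2) + (217 + x))/3 = (6*x**2 + (217 + x))/3 = (217 + x + 6*x**2)/3 = 217/3 + 2*x**2 + x/3)
W = -6/22717 (W = -8/(217/3 + 2*(-123)**2 + (1/3)*(-123)) = -8/(217/3 + 2*15129 - 41) = -8/(217/3 + 30258 - 41) = -8/90868/3 = -8*3/90868 = -6/22717 ≈ -0.00026412)
sqrt(V + W) = sqrt(17351 - 6/22717) = sqrt(394162661/22717) = 23*sqrt(16926641153)/22717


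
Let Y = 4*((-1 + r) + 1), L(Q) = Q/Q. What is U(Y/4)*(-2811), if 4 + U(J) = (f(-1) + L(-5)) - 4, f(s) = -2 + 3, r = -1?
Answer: 16866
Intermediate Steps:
f(s) = 1
L(Q) = 1
Y = -4 (Y = 4*((-1 - 1) + 1) = 4*(-2 + 1) = 4*(-1) = -4)
U(J) = -6 (U(J) = -4 + ((1 + 1) - 4) = -4 + (2 - 4) = -4 - 2 = -6)
U(Y/4)*(-2811) = -6*(-2811) = 16866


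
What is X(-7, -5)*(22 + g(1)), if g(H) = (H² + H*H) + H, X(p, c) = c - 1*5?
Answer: -250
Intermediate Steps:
X(p, c) = -5 + c (X(p, c) = c - 5 = -5 + c)
g(H) = H + 2*H² (g(H) = (H² + H²) + H = 2*H² + H = H + 2*H²)
X(-7, -5)*(22 + g(1)) = (-5 - 5)*(22 + 1*(1 + 2*1)) = -10*(22 + 1*(1 + 2)) = -10*(22 + 1*3) = -10*(22 + 3) = -10*25 = -250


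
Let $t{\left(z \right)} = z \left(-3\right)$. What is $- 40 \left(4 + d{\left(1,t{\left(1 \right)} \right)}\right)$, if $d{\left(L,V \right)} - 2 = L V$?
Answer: $-120$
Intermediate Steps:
$t{\left(z \right)} = - 3 z$
$d{\left(L,V \right)} = 2 + L V$
$- 40 \left(4 + d{\left(1,t{\left(1 \right)} \right)}\right) = - 40 \left(4 + \left(2 + 1 \left(\left(-3\right) 1\right)\right)\right) = - 40 \left(4 + \left(2 + 1 \left(-3\right)\right)\right) = - 40 \left(4 + \left(2 - 3\right)\right) = - 40 \left(4 - 1\right) = \left(-40\right) 3 = -120$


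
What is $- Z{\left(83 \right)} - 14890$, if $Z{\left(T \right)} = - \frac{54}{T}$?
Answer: $- \frac{1235816}{83} \approx -14889.0$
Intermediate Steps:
$- Z{\left(83 \right)} - 14890 = - \frac{-54}{83} - 14890 = \left(-1\right) \left(- \frac{54}{83}\right) - 14890 = \frac{54}{83} - 14890 = - \frac{1235816}{83}$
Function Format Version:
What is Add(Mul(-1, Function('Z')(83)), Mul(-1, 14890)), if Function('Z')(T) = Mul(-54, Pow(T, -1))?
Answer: Rational(-1235816, 83) ≈ -14889.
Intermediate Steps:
Add(Mul(-1, Function('Z')(83)), Mul(-1, 14890)) = Add(Mul(-1, Mul(-54, Pow(83, -1))), Mul(-1, 14890)) = Add(Mul(-1, Mul(-54, Rational(1, 83))), -14890) = Add(Mul(-1, Rational(-54, 83)), -14890) = Add(Rational(54, 83), -14890) = Rational(-1235816, 83)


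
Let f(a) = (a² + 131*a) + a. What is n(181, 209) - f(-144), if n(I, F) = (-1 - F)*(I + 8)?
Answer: -41418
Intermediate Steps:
n(I, F) = (-1 - F)*(8 + I)
f(a) = a² + 132*a
n(181, 209) - f(-144) = (-8 - 1*181 - 8*209 - 1*209*181) - (-144)*(132 - 144) = (-8 - 181 - 1672 - 37829) - (-144)*(-12) = -39690 - 1*1728 = -39690 - 1728 = -41418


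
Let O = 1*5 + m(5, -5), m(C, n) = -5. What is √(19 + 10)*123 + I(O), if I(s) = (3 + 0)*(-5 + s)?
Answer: -15 + 123*√29 ≈ 647.38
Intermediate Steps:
O = 0 (O = 1*5 - 5 = 5 - 5 = 0)
I(s) = -15 + 3*s (I(s) = 3*(-5 + s) = -15 + 3*s)
√(19 + 10)*123 + I(O) = √(19 + 10)*123 + (-15 + 3*0) = √29*123 + (-15 + 0) = 123*√29 - 15 = -15 + 123*√29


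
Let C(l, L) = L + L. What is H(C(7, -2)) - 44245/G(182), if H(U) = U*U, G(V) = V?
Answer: -41333/182 ≈ -227.10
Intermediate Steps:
C(l, L) = 2*L
H(U) = U**2
H(C(7, -2)) - 44245/G(182) = (2*(-2))**2 - 44245/182 = (-4)**2 - 44245*1/182 = 16 - 44245/182 = -41333/182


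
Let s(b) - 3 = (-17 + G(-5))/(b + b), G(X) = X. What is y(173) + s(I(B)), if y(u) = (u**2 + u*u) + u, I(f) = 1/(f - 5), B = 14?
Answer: 59935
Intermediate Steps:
I(f) = 1/(-5 + f)
s(b) = 3 - 11/b (s(b) = 3 + (-17 - 5)/(b + b) = 3 - 22*1/(2*b) = 3 - 11/b)
y(u) = u + 2*u**2 (y(u) = (u**2 + u**2) + u = 2*u**2 + u = u + 2*u**2)
y(173) + s(I(B)) = 173*(1 + 2*173) + (3 - 11/(1/(-5 + 14))) = 173*(1 + 346) + (3 - 11/(1/9)) = 173*347 + (3 - 11/1/9) = 60031 + (3 - 11*9) = 60031 + (3 - 99) = 60031 - 96 = 59935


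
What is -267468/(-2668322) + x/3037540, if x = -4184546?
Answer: -2588317850773/2026283701970 ≈ -1.2774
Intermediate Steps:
-267468/(-2668322) + x/3037540 = -267468/(-2668322) - 4184546/3037540 = -267468*(-1/2668322) - 4184546*1/3037540 = 133734/1334161 - 2092273/1518770 = -2588317850773/2026283701970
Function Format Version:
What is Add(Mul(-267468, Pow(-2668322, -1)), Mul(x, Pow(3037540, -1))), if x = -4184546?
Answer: Rational(-2588317850773, 2026283701970) ≈ -1.2774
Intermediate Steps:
Add(Mul(-267468, Pow(-2668322, -1)), Mul(x, Pow(3037540, -1))) = Add(Mul(-267468, Pow(-2668322, -1)), Mul(-4184546, Pow(3037540, -1))) = Add(Mul(-267468, Rational(-1, 2668322)), Mul(-4184546, Rational(1, 3037540))) = Add(Rational(133734, 1334161), Rational(-2092273, 1518770)) = Rational(-2588317850773, 2026283701970)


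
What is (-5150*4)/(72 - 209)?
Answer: 20600/137 ≈ 150.36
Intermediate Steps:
(-5150*4)/(72 - 209) = -206*100/(-137) = -20600*(-1/137) = 20600/137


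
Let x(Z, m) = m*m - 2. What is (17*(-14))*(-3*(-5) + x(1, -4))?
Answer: -6902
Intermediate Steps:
x(Z, m) = -2 + m² (x(Z, m) = m² - 2 = -2 + m²)
(17*(-14))*(-3*(-5) + x(1, -4)) = (17*(-14))*(-3*(-5) + (-2 + (-4)²)) = -238*(15 + (-2 + 16)) = -238*(15 + 14) = -238*29 = -6902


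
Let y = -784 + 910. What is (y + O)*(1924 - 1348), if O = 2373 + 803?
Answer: 1901952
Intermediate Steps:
y = 126
O = 3176
(y + O)*(1924 - 1348) = (126 + 3176)*(1924 - 1348) = 3302*576 = 1901952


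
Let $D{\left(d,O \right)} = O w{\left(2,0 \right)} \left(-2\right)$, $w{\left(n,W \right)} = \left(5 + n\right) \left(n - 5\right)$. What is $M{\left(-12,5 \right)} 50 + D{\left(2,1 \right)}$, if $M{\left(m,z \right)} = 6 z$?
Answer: $1542$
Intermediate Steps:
$w{\left(n,W \right)} = \left(-5 + n\right) \left(5 + n\right)$ ($w{\left(n,W \right)} = \left(5 + n\right) \left(-5 + n\right) = \left(-5 + n\right) \left(5 + n\right)$)
$D{\left(d,O \right)} = 42 O$ ($D{\left(d,O \right)} = O \left(-25 + 2^{2}\right) \left(-2\right) = O \left(-25 + 4\right) \left(-2\right) = O \left(-21\right) \left(-2\right) = - 21 O \left(-2\right) = 42 O$)
$M{\left(-12,5 \right)} 50 + D{\left(2,1 \right)} = 6 \cdot 5 \cdot 50 + 42 \cdot 1 = 30 \cdot 50 + 42 = 1500 + 42 = 1542$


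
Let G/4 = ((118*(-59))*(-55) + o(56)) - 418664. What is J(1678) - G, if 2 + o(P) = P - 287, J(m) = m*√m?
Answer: 143948 + 1678*√1678 ≈ 2.1268e+5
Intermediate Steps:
J(m) = m^(3/2)
o(P) = -289 + P (o(P) = -2 + (P - 287) = -2 + (-287 + P) = -289 + P)
G = -143948 (G = 4*(((118*(-59))*(-55) + (-289 + 56)) - 418664) = 4*((-6962*(-55) - 233) - 418664) = 4*((382910 - 233) - 418664) = 4*(382677 - 418664) = 4*(-35987) = -143948)
J(1678) - G = 1678^(3/2) - 1*(-143948) = 1678*√1678 + 143948 = 143948 + 1678*√1678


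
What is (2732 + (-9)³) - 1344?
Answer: 659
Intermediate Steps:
(2732 + (-9)³) - 1344 = (2732 - 729) - 1344 = 2003 - 1344 = 659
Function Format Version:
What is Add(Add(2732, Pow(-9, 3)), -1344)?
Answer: 659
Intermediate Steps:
Add(Add(2732, Pow(-9, 3)), -1344) = Add(Add(2732, -729), -1344) = Add(2003, -1344) = 659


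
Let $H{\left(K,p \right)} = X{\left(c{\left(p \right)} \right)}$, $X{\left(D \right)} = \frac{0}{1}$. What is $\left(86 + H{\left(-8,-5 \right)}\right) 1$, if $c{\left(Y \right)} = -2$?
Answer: $86$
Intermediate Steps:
$X{\left(D \right)} = 0$ ($X{\left(D \right)} = 0 \cdot 1 = 0$)
$H{\left(K,p \right)} = 0$
$\left(86 + H{\left(-8,-5 \right)}\right) 1 = \left(86 + 0\right) 1 = 86 \cdot 1 = 86$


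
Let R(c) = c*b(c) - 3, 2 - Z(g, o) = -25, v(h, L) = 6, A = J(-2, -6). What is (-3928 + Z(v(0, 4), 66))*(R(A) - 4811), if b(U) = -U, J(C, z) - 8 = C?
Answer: 18919850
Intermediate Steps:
J(C, z) = 8 + C
A = 6 (A = 8 - 2 = 6)
Z(g, o) = 27 (Z(g, o) = 2 - 1*(-25) = 2 + 25 = 27)
R(c) = -3 - c**2 (R(c) = c*(-c) - 3 = -c**2 - 3 = -3 - c**2)
(-3928 + Z(v(0, 4), 66))*(R(A) - 4811) = (-3928 + 27)*((-3 - 1*6**2) - 4811) = -3901*((-3 - 1*36) - 4811) = -3901*((-3 - 36) - 4811) = -3901*(-39 - 4811) = -3901*(-4850) = 18919850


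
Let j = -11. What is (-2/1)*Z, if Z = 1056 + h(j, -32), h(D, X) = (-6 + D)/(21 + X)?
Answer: -23266/11 ≈ -2115.1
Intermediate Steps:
h(D, X) = (-6 + D)/(21 + X)
Z = 11633/11 (Z = 1056 + (-6 - 11)/(21 - 32) = 1056 - 17/(-11) = 1056 - 1/11*(-17) = 1056 + 17/11 = 11633/11 ≈ 1057.5)
(-2/1)*Z = -2/1*(11633/11) = -2*1*(11633/11) = -2*11633/11 = -23266/11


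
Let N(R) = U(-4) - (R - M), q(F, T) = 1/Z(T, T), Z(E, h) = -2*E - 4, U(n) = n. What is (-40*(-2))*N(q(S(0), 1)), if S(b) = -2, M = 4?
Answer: 40/3 ≈ 13.333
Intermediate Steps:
Z(E, h) = -4 - 2*E
q(F, T) = 1/(-4 - 2*T)
N(R) = -R (N(R) = -4 - (R - 1*4) = -4 - (R - 4) = -4 - (-4 + R) = -4 + (4 - R) = -R)
(-40*(-2))*N(q(S(0), 1)) = (-40*(-2))*(-(-1)/(4 + 2*1)) = 80*(-(-1)/(4 + 2)) = 80*(-(-1)/6) = 80*(-1*(-1/6)) = 80*(1/6) = 40/3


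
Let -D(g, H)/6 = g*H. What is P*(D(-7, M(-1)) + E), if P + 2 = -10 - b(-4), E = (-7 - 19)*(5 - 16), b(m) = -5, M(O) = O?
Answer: -1708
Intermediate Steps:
D(g, H) = -6*H*g (D(g, H) = -6*g*H = -6*H*g)
E = 286 (E = -26*(-11) = 286)
P = -7 (P = -2 + (-10 - 1*(-5)) = -2 + (-10 + 5) = -2 - 5 = -7)
P*(D(-7, M(-1)) + E) = -7*(-6*(-1)*(-7) + 286) = -7*(-42 + 286) = -7*244 = -1708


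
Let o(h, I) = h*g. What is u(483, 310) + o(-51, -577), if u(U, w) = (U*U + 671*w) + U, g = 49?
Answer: 439283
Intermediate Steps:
o(h, I) = 49*h (o(h, I) = h*49 = 49*h)
u(U, w) = U + U² + 671*w (u(U, w) = (U² + 671*w) + U = U + U² + 671*w)
u(483, 310) + o(-51, -577) = (483 + 483² + 671*310) + 49*(-51) = (483 + 233289 + 208010) - 2499 = 441782 - 2499 = 439283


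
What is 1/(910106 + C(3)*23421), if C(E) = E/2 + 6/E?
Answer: 2/1984159 ≈ 1.0080e-6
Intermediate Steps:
C(E) = E/2 + 6/E (C(E) = E*(½) + 6/E = E/2 + 6/E)
1/(910106 + C(3)*23421) = 1/(910106 + ((½)*3 + 6/3)*23421) = 1/(910106 + (3/2 + 6*(⅓))*23421) = 1/(910106 + (3/2 + 2)*23421) = 1/(910106 + (7/2)*23421) = 1/(910106 + 163947/2) = 1/(1984159/2) = 2/1984159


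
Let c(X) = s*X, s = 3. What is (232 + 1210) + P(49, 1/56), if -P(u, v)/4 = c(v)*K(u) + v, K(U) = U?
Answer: 10020/7 ≈ 1431.4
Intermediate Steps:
c(X) = 3*X
P(u, v) = -4*v - 12*u*v (P(u, v) = -4*((3*v)*u + v) = -4*(3*u*v + v) = -4*(v + 3*u*v) = -4*v - 12*u*v)
(232 + 1210) + P(49, 1/56) = (232 + 1210) + 4*(-1 - 3*49)/56 = 1442 + 4*(1/56)*(-1 - 147) = 1442 + 4*(1/56)*(-148) = 1442 - 74/7 = 10020/7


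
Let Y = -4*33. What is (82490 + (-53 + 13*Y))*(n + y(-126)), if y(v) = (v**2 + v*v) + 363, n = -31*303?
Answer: 1834142562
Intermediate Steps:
Y = -132
n = -9393
y(v) = 363 + 2*v**2 (y(v) = (v**2 + v**2) + 363 = 2*v**2 + 363 = 363 + 2*v**2)
(82490 + (-53 + 13*Y))*(n + y(-126)) = (82490 + (-53 + 13*(-132)))*(-9393 + (363 + 2*(-126)**2)) = (82490 + (-53 - 1716))*(-9393 + (363 + 2*15876)) = (82490 - 1769)*(-9393 + (363 + 31752)) = 80721*(-9393 + 32115) = 80721*22722 = 1834142562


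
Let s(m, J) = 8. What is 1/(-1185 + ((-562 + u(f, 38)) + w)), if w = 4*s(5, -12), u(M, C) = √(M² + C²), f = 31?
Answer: -343/587764 - √2405/2938820 ≈ -0.00060026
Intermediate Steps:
u(M, C) = √(C² + M²)
w = 32 (w = 4*8 = 32)
1/(-1185 + ((-562 + u(f, 38)) + w)) = 1/(-1185 + ((-562 + √(38² + 31²)) + 32)) = 1/(-1185 + ((-562 + √(1444 + 961)) + 32)) = 1/(-1185 + ((-562 + √2405) + 32)) = 1/(-1185 + (-530 + √2405)) = 1/(-1715 + √2405)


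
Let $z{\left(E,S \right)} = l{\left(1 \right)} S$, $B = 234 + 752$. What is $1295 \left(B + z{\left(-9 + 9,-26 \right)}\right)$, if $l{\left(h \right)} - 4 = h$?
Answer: $1108520$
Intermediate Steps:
$B = 986$
$l{\left(h \right)} = 4 + h$
$z{\left(E,S \right)} = 5 S$ ($z{\left(E,S \right)} = \left(4 + 1\right) S = 5 S$)
$1295 \left(B + z{\left(-9 + 9,-26 \right)}\right) = 1295 \left(986 + 5 \left(-26\right)\right) = 1295 \left(986 - 130\right) = 1295 \cdot 856 = 1108520$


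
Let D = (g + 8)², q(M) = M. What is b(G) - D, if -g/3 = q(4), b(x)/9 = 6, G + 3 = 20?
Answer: 38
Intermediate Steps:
G = 17 (G = -3 + 20 = 17)
b(x) = 54 (b(x) = 9*6 = 54)
g = -12 (g = -3*4 = -12)
D = 16 (D = (-12 + 8)² = (-4)² = 16)
b(G) - D = 54 - 1*16 = 54 - 16 = 38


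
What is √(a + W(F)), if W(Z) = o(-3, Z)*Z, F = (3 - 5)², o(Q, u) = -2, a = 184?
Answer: 4*√11 ≈ 13.266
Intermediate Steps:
F = 4 (F = (-2)² = 4)
W(Z) = -2*Z
√(a + W(F)) = √(184 - 2*4) = √(184 - 8) = √176 = 4*√11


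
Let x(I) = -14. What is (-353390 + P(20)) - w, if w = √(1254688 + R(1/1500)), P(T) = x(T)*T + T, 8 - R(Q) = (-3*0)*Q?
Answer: -353650 - 2*√313674 ≈ -3.5477e+5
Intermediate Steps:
R(Q) = 8 (R(Q) = 8 - (-3*0)*Q = 8 - 0*Q = 8 - 1*0 = 8 + 0 = 8)
P(T) = -13*T (P(T) = -14*T + T = -13*T)
w = 2*√313674 (w = √(1254688 + 8) = √1254696 = 2*√313674 ≈ 1120.1)
(-353390 + P(20)) - w = (-353390 - 13*20) - 2*√313674 = (-353390 - 260) - 2*√313674 = -353650 - 2*√313674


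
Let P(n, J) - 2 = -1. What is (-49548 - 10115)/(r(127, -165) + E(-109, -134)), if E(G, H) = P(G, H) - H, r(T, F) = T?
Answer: -59663/262 ≈ -227.72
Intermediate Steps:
P(n, J) = 1 (P(n, J) = 2 - 1 = 1)
E(G, H) = 1 - H
(-49548 - 10115)/(r(127, -165) + E(-109, -134)) = (-49548 - 10115)/(127 + (1 - 1*(-134))) = -59663/(127 + (1 + 134)) = -59663/(127 + 135) = -59663/262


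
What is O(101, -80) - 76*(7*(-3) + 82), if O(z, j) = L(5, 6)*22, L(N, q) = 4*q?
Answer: -4108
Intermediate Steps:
O(z, j) = 528 (O(z, j) = (4*6)*22 = 24*22 = 528)
O(101, -80) - 76*(7*(-3) + 82) = 528 - 76*(7*(-3) + 82) = 528 - 76*(-21 + 82) = 528 - 76*61 = 528 - 1*4636 = 528 - 4636 = -4108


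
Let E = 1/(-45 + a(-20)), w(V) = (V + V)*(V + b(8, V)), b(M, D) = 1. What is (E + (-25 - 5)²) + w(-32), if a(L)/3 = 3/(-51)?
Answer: 2214895/768 ≈ 2884.0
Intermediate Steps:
a(L) = -3/17 (a(L) = 3*(3/(-51)) = 3*(3*(-1/51)) = 3*(-1/17) = -3/17)
w(V) = 2*V*(1 + V) (w(V) = (V + V)*(V + 1) = (2*V)*(1 + V) = 2*V*(1 + V))
E = -17/768 (E = 1/(-45 - 3/17) = 1/(-768/17) = -17/768 ≈ -0.022135)
(E + (-25 - 5)²) + w(-32) = (-17/768 + (-25 - 5)²) + 2*(-32)*(1 - 32) = (-17/768 + (-30)²) + 2*(-32)*(-31) = (-17/768 + 900) + 1984 = 691183/768 + 1984 = 2214895/768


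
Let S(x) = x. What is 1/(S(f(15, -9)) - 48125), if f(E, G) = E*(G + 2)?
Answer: -1/48230 ≈ -2.0734e-5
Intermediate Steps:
f(E, G) = E*(2 + G)
1/(S(f(15, -9)) - 48125) = 1/(15*(2 - 9) - 48125) = 1/(15*(-7) - 48125) = 1/(-105 - 48125) = 1/(-48230) = -1/48230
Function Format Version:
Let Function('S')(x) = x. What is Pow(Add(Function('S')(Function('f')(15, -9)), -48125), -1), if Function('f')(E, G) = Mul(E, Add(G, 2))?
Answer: Rational(-1, 48230) ≈ -2.0734e-5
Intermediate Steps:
Function('f')(E, G) = Mul(E, Add(2, G))
Pow(Add(Function('S')(Function('f')(15, -9)), -48125), -1) = Pow(Add(Mul(15, Add(2, -9)), -48125), -1) = Pow(Add(Mul(15, -7), -48125), -1) = Pow(Add(-105, -48125), -1) = Pow(-48230, -1) = Rational(-1, 48230)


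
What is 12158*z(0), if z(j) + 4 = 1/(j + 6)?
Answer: -139817/3 ≈ -46606.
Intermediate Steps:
z(j) = -4 + 1/(6 + j) (z(j) = -4 + 1/(j + 6) = -4 + 1/(6 + j))
12158*z(0) = 12158*((-23 - 4*0)/(6 + 0)) = 12158*((-23 + 0)/6) = 12158*((⅙)*(-23)) = 12158*(-23/6) = -139817/3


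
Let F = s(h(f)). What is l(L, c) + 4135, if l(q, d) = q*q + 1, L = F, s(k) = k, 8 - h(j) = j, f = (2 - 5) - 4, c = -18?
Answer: 4361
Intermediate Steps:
f = -7 (f = -3 - 4 = -7)
h(j) = 8 - j
F = 15 (F = 8 - 1*(-7) = 8 + 7 = 15)
L = 15
l(q, d) = 1 + q² (l(q, d) = q² + 1 = 1 + q²)
l(L, c) + 4135 = (1 + 15²) + 4135 = (1 + 225) + 4135 = 226 + 4135 = 4361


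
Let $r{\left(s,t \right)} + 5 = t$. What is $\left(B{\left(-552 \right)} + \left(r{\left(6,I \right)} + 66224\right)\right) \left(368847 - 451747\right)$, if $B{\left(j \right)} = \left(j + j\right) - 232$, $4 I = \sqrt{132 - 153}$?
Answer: $-5378800700 - 20725 i \sqrt{21} \approx -5.3788 \cdot 10^{9} - 94974.0 i$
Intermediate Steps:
$I = \frac{i \sqrt{21}}{4}$ ($I = \frac{\sqrt{132 - 153}}{4} = \frac{\sqrt{-21}}{4} = \frac{i \sqrt{21}}{4} \approx 1.1456 i$)
$B{\left(j \right)} = -232 + 2 j$ ($B{\left(j \right)} = 2 j - 232 = -232 + 2 j$)
$r{\left(s,t \right)} = -5 + t$
$\left(B{\left(-552 \right)} + \left(r{\left(6,I \right)} + 66224\right)\right) \left(368847 - 451747\right) = \left(\left(-232 + 2 \left(-552\right)\right) + \left(\left(-5 + \frac{i \sqrt{21}}{4}\right) + 66224\right)\right) \left(368847 - 451747\right) = \left(\left(-232 - 1104\right) + \left(66219 + \frac{i \sqrt{21}}{4}\right)\right) \left(-82900\right) = \left(-1336 + \left(66219 + \frac{i \sqrt{21}}{4}\right)\right) \left(-82900\right) = \left(64883 + \frac{i \sqrt{21}}{4}\right) \left(-82900\right) = -5378800700 - 20725 i \sqrt{21}$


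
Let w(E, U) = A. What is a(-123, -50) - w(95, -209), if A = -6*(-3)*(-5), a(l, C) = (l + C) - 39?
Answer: -122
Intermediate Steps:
a(l, C) = -39 + C + l (a(l, C) = (C + l) - 39 = -39 + C + l)
A = -90 (A = 18*(-5) = -90)
w(E, U) = -90
a(-123, -50) - w(95, -209) = (-39 - 50 - 123) - 1*(-90) = -212 + 90 = -122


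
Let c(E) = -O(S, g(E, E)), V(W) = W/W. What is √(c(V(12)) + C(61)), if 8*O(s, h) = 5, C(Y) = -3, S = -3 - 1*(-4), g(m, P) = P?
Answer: I*√58/4 ≈ 1.9039*I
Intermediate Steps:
S = 1 (S = -3 + 4 = 1)
V(W) = 1
O(s, h) = 5/8 (O(s, h) = (⅛)*5 = 5/8)
c(E) = -5/8 (c(E) = -1*5/8 = -5/8)
√(c(V(12)) + C(61)) = √(-5/8 - 3) = √(-29/8) = I*√58/4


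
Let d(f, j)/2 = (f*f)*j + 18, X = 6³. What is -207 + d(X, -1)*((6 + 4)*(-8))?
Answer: 7461873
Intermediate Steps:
X = 216
d(f, j) = 36 + 2*j*f² (d(f, j) = 2*((f*f)*j + 18) = 2*(f²*j + 18) = 2*(j*f² + 18) = 2*(18 + j*f²) = 36 + 2*j*f²)
-207 + d(X, -1)*((6 + 4)*(-8)) = -207 + (36 + 2*(-1)*216²)*((6 + 4)*(-8)) = -207 + (36 + 2*(-1)*46656)*(10*(-8)) = -207 + (36 - 93312)*(-80) = -207 - 93276*(-80) = -207 + 7462080 = 7461873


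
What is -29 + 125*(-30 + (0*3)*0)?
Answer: -3779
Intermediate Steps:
-29 + 125*(-30 + (0*3)*0) = -29 + 125*(-30 + 0*0) = -29 + 125*(-30 + 0) = -29 + 125*(-30) = -29 - 3750 = -3779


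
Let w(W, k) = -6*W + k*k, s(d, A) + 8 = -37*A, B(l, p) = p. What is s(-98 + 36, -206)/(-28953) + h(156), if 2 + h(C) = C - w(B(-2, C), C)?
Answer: -74783228/3217 ≈ -23246.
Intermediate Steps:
s(d, A) = -8 - 37*A
w(W, k) = k² - 6*W (w(W, k) = -6*W + k² = k² - 6*W)
h(C) = -2 - C² + 7*C (h(C) = -2 + (C - (C² - 6*C)) = -2 + (C + (-C² + 6*C)) = -2 + (-C² + 7*C) = -2 - C² + 7*C)
s(-98 + 36, -206)/(-28953) + h(156) = (-8 - 37*(-206))/(-28953) + (-2 - 1*156² + 7*156) = (-8 + 7622)*(-1/28953) + (-2 - 1*24336 + 1092) = 7614*(-1/28953) + (-2 - 24336 + 1092) = -846/3217 - 23246 = -74783228/3217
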